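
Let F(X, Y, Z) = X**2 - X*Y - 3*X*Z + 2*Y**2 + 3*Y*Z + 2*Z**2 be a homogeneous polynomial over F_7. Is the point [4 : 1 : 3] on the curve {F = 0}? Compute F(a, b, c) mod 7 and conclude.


F(4,1,3) ≡ 5 (mod 7); P is NOT on the curve.

Evaluate F(4, 1, 3) term-by-term (mod 7).
  X**2 ↦ 1·16·1·1 = 16
  -X*Y ↦ -1·4·1·1 = -4
  -3*X*Z ↦ -3·4·1·3 = -36
  2*Y**2 ↦ 2·1·1·1 = 2
  3*Y*Z ↦ 3·1·1·3 = 9
  2*Z**2 ↦ 2·1·1·9 = 18
Sum: F(4, 1, 3) = (16) + (-4) + (-36) + (2) + (9) + (18) = 5.
Reducing mod 7: 5 ≡ 5 (mod 7).
Since F(a, b, c) ≡ 5 ≠ 0 (mod 7), P does NOT lie on the curve.


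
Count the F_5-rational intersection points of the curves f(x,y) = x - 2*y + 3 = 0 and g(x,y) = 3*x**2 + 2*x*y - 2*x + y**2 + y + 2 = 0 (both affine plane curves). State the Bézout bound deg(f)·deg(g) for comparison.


Common zeros: {(2, 0)}; count = 1; Bézout bound = 2.

deg(f) = 1, deg(g) = 2, so Bézout bound = 2.
Scan x ∈ F_5. For each x, list the y ∈ F_5 with f(x, y) ≡ 0 and those with g(x, y) ≡ 0 (mod 5); the common zeros in that column are the intersection.
  x = 0: f ≡ 0 at y ∈ {4}; g ≡ 0 at y ∈ ∅; common: ∅.
  x = 1: f ≡ 0 at y ∈ {2}; g ≡ 0 at y ∈ ∅; common: ∅.
  x = 2: f ≡ 0 at y ∈ {0}; g ≡ 0 at y ∈ {0}; common: {0}.
  x = 3: f ≡ 0 at y ∈ {3}; g ≡ 0 at y ∈ ∅; common: ∅.
  x = 4: f ≡ 0 at y ∈ {1}; g ≡ 0 at y ∈ ∅; common: ∅.
Collecting: common zeros = {(2, 0)}, so the count is 1.
Comparison with the Bézout bound: 1 ≤ 2 = deg(f)·deg(g), as expected for curves with no common component (the affine F_5-count falls short of the bound because intersections may lie at infinity, over extension fields, or carry multiplicity).


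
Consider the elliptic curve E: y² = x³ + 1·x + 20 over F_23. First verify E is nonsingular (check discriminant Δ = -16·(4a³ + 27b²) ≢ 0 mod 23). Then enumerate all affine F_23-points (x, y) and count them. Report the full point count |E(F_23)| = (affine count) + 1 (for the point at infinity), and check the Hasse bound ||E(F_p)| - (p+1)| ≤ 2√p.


Affine points = {(3, 2), (3, 21), (5, 9), (5, 14), (6, 9), (6, 14), (7, 5), (7, 18), (10, 8), (10, 15), (12, 9), (12, 14), (14, 8), (14, 15), (15, 11), (15, 12), (20, 6), (20, 17), (22, 8), (22, 15)}; affine count = 20; |E(F_23)| = 21.

Discriminant check: Δ ∝ 4a³ + 27b² = 4·1³ + 27·20² = 4·1 + 27·400 ≡ 17 (mod 23). Nonzero ⇒ E is nonsingular.
For each x ∈ F_23, compute rhs = x³ + 1·x + 20 mod 23, then count y ∈ F_23 with y² ≡ rhs.
  x = 0: rhs = 20, matching y values: none (0 points).
  x = 1: rhs = 22, matching y values: none (0 points).
  x = 2: rhs = 7, matching y values: none (0 points).
  x = 3: rhs = 4, matching y values: 2, 21 (2 points).
  x = 4: rhs = 19, matching y values: none (0 points).
  x = 5: rhs = 12, matching y values: 9, 14 (2 points).
  x = 6: rhs = 12, matching y values: 9, 14 (2 points).
  x = 7: rhs = 2, matching y values: 5, 18 (2 points).
  x = 8: rhs = 11, matching y values: none (0 points).
  x = 9: rhs = 22, matching y values: none (0 points).
  x = 10: rhs = 18, matching y values: 8, 15 (2 points).
  x = 11: rhs = 5, matching y values: none (0 points).
  x = 12: rhs = 12, matching y values: 9, 14 (2 points).
  x = 13: rhs = 22, matching y values: none (0 points).
  x = 14: rhs = 18, matching y values: 8, 15 (2 points).
  x = 15: rhs = 6, matching y values: 11, 12 (2 points).
  x = 16: rhs = 15, matching y values: none (0 points).
  x = 17: rhs = 5, matching y values: none (0 points).
  x = 18: rhs = 5, matching y values: none (0 points).
  x = 19: rhs = 21, matching y values: none (0 points).
  x = 20: rhs = 13, matching y values: 6, 17 (2 points).
  x = 21: rhs = 10, matching y values: none (0 points).
  x = 22: rhs = 18, matching y values: 8, 15 (2 points).
Total affine count: 20.
Full point count |E(F_23)| = 20 + 1 = 21.
Hasse bound: |21 − (23+1)| = |-3| = 3 ≤ 2√23 ≈ 9.5917 ✓.


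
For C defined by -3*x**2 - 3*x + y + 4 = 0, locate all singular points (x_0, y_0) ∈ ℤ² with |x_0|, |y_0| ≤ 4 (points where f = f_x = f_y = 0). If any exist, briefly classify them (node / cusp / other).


No singular points in the scanned grid; C is smooth there.

Compute partial derivatives:
  f_x = -6*x - 3.
  f_y = 1.
f_y = 1 is a nonzero constant, so f_y never vanishes: no point (x, y) can satisfy f = f_x = f_y = 0. In particular no (x, y) ∈ {−4, ..., 4}² is singular; the curve is smooth.


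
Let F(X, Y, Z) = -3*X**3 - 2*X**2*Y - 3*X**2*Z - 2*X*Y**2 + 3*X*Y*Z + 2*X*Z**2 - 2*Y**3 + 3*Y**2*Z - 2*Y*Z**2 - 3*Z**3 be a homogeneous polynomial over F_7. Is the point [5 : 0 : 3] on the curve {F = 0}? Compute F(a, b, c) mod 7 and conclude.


F(5,0,3) ≡ 4 (mod 7); P is NOT on the curve.

Evaluate F(5, 0, 3) term-by-term (mod 7).
  -3*X**3 ↦ -3·125·1·1 = -375
  -2*X**2*Y ↦ -2·25·0·1 = 0
  -3*X**2*Z ↦ -3·25·1·3 = -225
  -2*X*Y**2 ↦ -2·5·0·1 = 0
  3*X*Y*Z ↦ 3·5·0·3 = 0
  2*X*Z**2 ↦ 2·5·1·9 = 90
  -2*Y**3 ↦ -2·1·0·1 = 0
  3*Y**2*Z ↦ 3·1·0·3 = 0
  -2*Y*Z**2 ↦ -2·1·0·9 = 0
  -3*Z**3 ↦ -3·1·1·27 = -81
Sum: F(5, 0, 3) = (-375) + (0) + (-225) + (0) + (0) + (90) + (0) + (0) + (0) + (-81) = -591.
Reducing mod 7: -591 ≡ 4 (mod 7).
Since F(a, b, c) ≡ 4 ≠ 0 (mod 7), P does NOT lie on the curve.


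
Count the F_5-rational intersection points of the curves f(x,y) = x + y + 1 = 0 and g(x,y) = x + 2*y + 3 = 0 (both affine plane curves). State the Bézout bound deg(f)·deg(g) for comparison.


Common zeros: {(1, 3)}; count = 1; Bézout bound = 1.

deg(f) = 1, deg(g) = 1, so Bézout bound = 1.
Scan x ∈ F_5. For each x, list the y ∈ F_5 with f(x, y) ≡ 0 and those with g(x, y) ≡ 0 (mod 5); the common zeros in that column are the intersection.
  x = 0: f ≡ 0 at y ∈ {4}; g ≡ 0 at y ∈ {1}; common: ∅.
  x = 1: f ≡ 0 at y ∈ {3}; g ≡ 0 at y ∈ {3}; common: {3}.
  x = 2: f ≡ 0 at y ∈ {2}; g ≡ 0 at y ∈ {0}; common: ∅.
  x = 3: f ≡ 0 at y ∈ {1}; g ≡ 0 at y ∈ {2}; common: ∅.
  x = 4: f ≡ 0 at y ∈ {0}; g ≡ 0 at y ∈ {4}; common: ∅.
Collecting: common zeros = {(1, 3)}, so the count is 1.
Comparison with the Bézout bound: 1 ≤ 1 = deg(f)·deg(g), as expected for curves with no common component (the bound is attained).


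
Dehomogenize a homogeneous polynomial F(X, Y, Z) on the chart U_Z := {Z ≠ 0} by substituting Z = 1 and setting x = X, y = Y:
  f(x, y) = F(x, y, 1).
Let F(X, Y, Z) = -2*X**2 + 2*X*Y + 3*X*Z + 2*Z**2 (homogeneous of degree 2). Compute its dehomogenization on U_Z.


f(x, y) = -2*x**2 + 2*x*y + 3*x + 2

On U_Z we set Z = 1. Each monomial c·X^i·Y^j·Z^k in F becomes c·x^i·y^j·1^k = c·x^i·y^j.
Substituting Z = 1: F(X, Y, 1) = -2*x**2 + 2*x*y + 3*x + 2.
Note: deg(f) ≤ deg(F) = 2; strict inequality happens when F is divisible by Z (lost terms).


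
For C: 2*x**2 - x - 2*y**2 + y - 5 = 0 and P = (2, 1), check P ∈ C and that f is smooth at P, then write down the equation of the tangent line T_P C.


Tangent line at P: 7*x - 3*y - 11 = 0.

Step 1: f(2, 1) = 0, so P lies on C.
Step 2: partial derivatives
  f_x(x, y) = 4*x - 1, f_y(x, y) = 1 - 4*y.
  f_x(P) = 7, f_y(P) = -3 (gradient nonzero, so P is smooth).
Step 3: tangent line at P: 7·(x − 2) + -3·(y − 1) = 0.
Expanding: 7*x - 3*y - 11 = 0.


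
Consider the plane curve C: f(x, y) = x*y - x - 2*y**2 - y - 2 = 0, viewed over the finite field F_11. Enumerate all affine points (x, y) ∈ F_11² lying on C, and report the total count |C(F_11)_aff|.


Affine F_11-points: {(1, 2), (1, 9), (4, 8), (4, 10), (5, 6), (5, 7), (6, 3), (6, 5), (9, 0), (9, 4)}; count = 10.

For each of the 121 pairs (x, y) ∈ F_11², evaluate f(x, y) mod 11. Record the zeros.
  x = 0: [0↦9, 1↦6, 2↦10, 3↦10, 4↦6, 5↦9, 6↦8, 7↦3, 8↦5, 9↦3, 10↦8]  zeros at y ∈ ∅
  x = 1: [0↦8, 1↦6, 2↦0, 3↦1, 4↦9, 5↦2, 6↦2, 7↦9, 8↦1, 9↦0, 10↦6]  zeros at y ∈ {2, 9}
  x = 2: [0↦7, 1↦6, 2↦1, 3↦3, 4↦1, 5↦6, 6↦7, 7↦4, 8↦8, 9↦8, 10↦4]  zeros at y ∈ ∅
  x = 3: [0↦6, 1↦6, 2↦2, 3↦5, 4↦4, 5↦10, 6↦1, 7↦10, 8↦4, 9↦5, 10↦2]  zeros at y ∈ ∅
  x = 4: [0↦5, 1↦6, 2↦3, 3↦7, 4↦7, 5↦3, 6↦6, 7↦5, 8↦0, 9↦2, 10↦0]  zeros at y ∈ {8, 10}
  x = 5: [0↦4, 1↦6, 2↦4, 3↦9, 4↦10, 5↦7, 6↦0, 7↦0, 8↦7, 9↦10, 10↦9]  zeros at y ∈ {6, 7}
  x = 6: [0↦3, 1↦6, 2↦5, 3↦0, 4↦2, 5↦0, 6↦5, 7↦6, 8↦3, 9↦7, 10↦7]  zeros at y ∈ {3, 5}
  x = 7: [0↦2, 1↦6, 2↦6, 3↦2, 4↦5, 5↦4, 6↦10, 7↦1, 8↦10, 9↦4, 10↦5]  zeros at y ∈ ∅
  x = 8: [0↦1, 1↦6, 2↦7, 3↦4, 4↦8, 5↦8, 6↦4, 7↦7, 8↦6, 9↦1, 10↦3]  zeros at y ∈ ∅
  x = 9: [0↦0, 1↦6, 2↦8, 3↦6, 4↦0, 5↦1, 6↦9, 7↦2, 8↦2, 9↦9, 10↦1]  zeros at y ∈ {0, 4}
  x = 10: [0↦10, 1↦6, 2↦9, 3↦8, 4↦3, 5↦5, 6↦3, 7↦8, 8↦9, 9↦6, 10↦10]  zeros at y ∈ ∅
Collecting zeros: affine points = {(1, 2), (1, 9), (4, 8), (4, 10), (5, 6), (5, 7), (6, 3), (6, 5), (9, 0), (9, 4)}.
Total count |C(F_11)_aff| = 10.


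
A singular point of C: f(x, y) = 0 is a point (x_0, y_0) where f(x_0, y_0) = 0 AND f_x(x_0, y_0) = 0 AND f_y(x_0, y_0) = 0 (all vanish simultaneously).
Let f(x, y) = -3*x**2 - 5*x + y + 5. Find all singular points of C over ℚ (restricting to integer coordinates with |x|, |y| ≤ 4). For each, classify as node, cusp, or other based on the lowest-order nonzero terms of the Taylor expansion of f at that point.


No singular points in the scanned grid; C is smooth there.

Compute partial derivatives:
  f_x = -6*x - 5.
  f_y = 1.
f_y = 1 is a nonzero constant, so f_y never vanishes: no point (x, y) can satisfy f = f_x = f_y = 0. In particular no (x, y) ∈ {−4, ..., 4}² is singular; the curve is smooth.


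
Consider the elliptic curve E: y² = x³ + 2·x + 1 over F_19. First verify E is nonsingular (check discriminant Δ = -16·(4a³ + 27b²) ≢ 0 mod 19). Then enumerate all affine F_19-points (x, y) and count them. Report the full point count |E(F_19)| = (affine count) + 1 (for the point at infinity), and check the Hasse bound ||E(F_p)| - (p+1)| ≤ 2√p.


Affine points = {(0, 1), (0, 18), (1, 2), (1, 17), (4, 4), (4, 15), (6, 1), (6, 18), (7, 4), (7, 15), (8, 4), (8, 15), (9, 8), (9, 11), (11, 9), (11, 10), (12, 9), (12, 10), (13, 1), (13, 18), (15, 9), (15, 10), (16, 5), (16, 14), (18, 6), (18, 13)}; affine count = 26; |E(F_19)| = 27.

Discriminant check: Δ ∝ 4a³ + 27b² = 4·2³ + 27·1² = 4·8 + 27·1 ≡ 2 (mod 19). Nonzero ⇒ E is nonsingular.
For each x ∈ F_19, compute rhs = x³ + 2·x + 1 mod 19, then count y ∈ F_19 with y² ≡ rhs.
  x = 0: rhs = 1, matching y values: 1, 18 (2 points).
  x = 1: rhs = 4, matching y values: 2, 17 (2 points).
  x = 2: rhs = 13, matching y values: none (0 points).
  x = 3: rhs = 15, matching y values: none (0 points).
  x = 4: rhs = 16, matching y values: 4, 15 (2 points).
  x = 5: rhs = 3, matching y values: none (0 points).
  x = 6: rhs = 1, matching y values: 1, 18 (2 points).
  x = 7: rhs = 16, matching y values: 4, 15 (2 points).
  x = 8: rhs = 16, matching y values: 4, 15 (2 points).
  x = 9: rhs = 7, matching y values: 8, 11 (2 points).
  x = 10: rhs = 14, matching y values: none (0 points).
  x = 11: rhs = 5, matching y values: 9, 10 (2 points).
  x = 12: rhs = 5, matching y values: 9, 10 (2 points).
  x = 13: rhs = 1, matching y values: 1, 18 (2 points).
  x = 14: rhs = 18, matching y values: none (0 points).
  x = 15: rhs = 5, matching y values: 9, 10 (2 points).
  x = 16: rhs = 6, matching y values: 5, 14 (2 points).
  x = 17: rhs = 8, matching y values: none (0 points).
  x = 18: rhs = 17, matching y values: 6, 13 (2 points).
Total affine count: 26.
Full point count |E(F_19)| = 26 + 1 = 27.
Hasse bound: |27 − (19+1)| = |7| = 7 ≤ 2√19 ≈ 8.7178 ✓.


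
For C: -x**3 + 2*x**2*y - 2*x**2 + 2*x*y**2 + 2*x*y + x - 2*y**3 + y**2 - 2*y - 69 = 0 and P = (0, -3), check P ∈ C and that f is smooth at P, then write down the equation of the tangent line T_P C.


Tangent line at P: 13*x - 62*y - 186 = 0.

Step 1: f(0, -3) = 0, so P lies on C.
Step 2: partial derivatives
  f_x(x, y) = -3*x**2 + 4*x*y - 4*x + 2*y**2 + 2*y + 1, f_y(x, y) = 2*x**2 + 4*x*y + 2*x - 6*y**2 + 2*y - 2.
  f_x(P) = 13, f_y(P) = -62 (gradient nonzero, so P is smooth).
Step 3: tangent line at P: 13·(x − 0) + -62·(y − -3) = 0.
Expanding: 13*x - 62*y - 186 = 0.


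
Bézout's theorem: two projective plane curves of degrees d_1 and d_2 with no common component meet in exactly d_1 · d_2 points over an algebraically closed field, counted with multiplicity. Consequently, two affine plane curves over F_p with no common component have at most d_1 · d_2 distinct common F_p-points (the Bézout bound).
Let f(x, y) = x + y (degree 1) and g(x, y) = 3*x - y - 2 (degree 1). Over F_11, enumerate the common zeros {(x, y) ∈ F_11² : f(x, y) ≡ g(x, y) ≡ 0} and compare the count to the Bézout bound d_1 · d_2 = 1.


Common zeros: {(6, 5)}; count = 1; Bézout bound = 1.

deg(f) = 1, deg(g) = 1, so Bézout bound = 1.
Scan x ∈ F_11. For each x, list the y ∈ F_11 with f(x, y) ≡ 0 and those with g(x, y) ≡ 0 (mod 11); the common zeros in that column are the intersection.
  x = 0: f ≡ 0 at y ∈ {0}; g ≡ 0 at y ∈ {9}; common: ∅.
  x = 1: f ≡ 0 at y ∈ {10}; g ≡ 0 at y ∈ {1}; common: ∅.
  x = 2: f ≡ 0 at y ∈ {9}; g ≡ 0 at y ∈ {4}; common: ∅.
  x = 3: f ≡ 0 at y ∈ {8}; g ≡ 0 at y ∈ {7}; common: ∅.
  x = 4: f ≡ 0 at y ∈ {7}; g ≡ 0 at y ∈ {10}; common: ∅.
  x = 5: f ≡ 0 at y ∈ {6}; g ≡ 0 at y ∈ {2}; common: ∅.
  x = 6: f ≡ 0 at y ∈ {5}; g ≡ 0 at y ∈ {5}; common: {5}.
  x = 7: f ≡ 0 at y ∈ {4}; g ≡ 0 at y ∈ {8}; common: ∅.
  x = 8: f ≡ 0 at y ∈ {3}; g ≡ 0 at y ∈ {0}; common: ∅.
  x = 9: f ≡ 0 at y ∈ {2}; g ≡ 0 at y ∈ {3}; common: ∅.
  x = 10: f ≡ 0 at y ∈ {1}; g ≡ 0 at y ∈ {6}; common: ∅.
Collecting: common zeros = {(6, 5)}, so the count is 1.
Comparison with the Bézout bound: 1 ≤ 1 = deg(f)·deg(g), as expected for curves with no common component (the bound is attained).


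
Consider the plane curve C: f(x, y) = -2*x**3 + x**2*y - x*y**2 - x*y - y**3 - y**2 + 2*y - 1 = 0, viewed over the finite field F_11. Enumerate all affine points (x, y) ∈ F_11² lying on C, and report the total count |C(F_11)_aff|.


Affine F_11-points: {(0, 8), (1, 8), (3, 0), (3, 8), (3, 10), (4, 1), (6, 9), (7, 5), (8, 4), (9, 9)}; count = 10.

For each of the 121 pairs (x, y) ∈ F_11², evaluate f(x, y) mod 11. Record the zeros.
  x = 0: [0↦10, 1↦10, 2↦2, 3↦2, 4↦4, 5↦2, 6↦1, 7↦6, 8↦0, 9↦10, 10↦8]  zeros at y ∈ {8}
  x = 1: [0↦8, 1↦7, 2↦7, 3↦2, 4↦8, 5↦8, 6↦7, 7↦10, 8↦0, 9↦4, 10↦5]  zeros at y ∈ {8}
  x = 2: [0↦5, 1↦5, 2↦4, 3↦7, 4↦8, 5↦1, 6↦2, 7↦5, 8↦4, 9↦4, 10↦10]  zeros at y ∈ ∅
  x = 3: [0↦0, 1↦3, 2↦3, 3↦5, 4↦3, 5↦2, 6↦7, 7↦1, 8↦0, 9↦9, 10↦0]  zeros at y ∈ {0, 8, 10}
  x = 4: [0↦3, 1↦0, 2↦3, 3↦6, 4↦3, 5↦10, 6↦10, 7↦8, 8↦9, 9↦7, 10↦7]  zeros at y ∈ {1}
  x = 5: [0↦2, 1↦6, 2↦3, 3↦9, 4↦7, 5↦2, 6↦10, 7↦3, 8↦8, 9↦8, 10↦8]  zeros at y ∈ ∅
  x = 6: [0↦7, 1↦9, 2↦2, 3↦2, 4↦3, 5↦10, 6↦6, 7↦7, 8↦7, 9↦0, 10↦2]  zeros at y ∈ {9}
  x = 7: [0↦6, 1↦8, 2↦10, 3↦6, 4↦1, 5↦0, 6↦8, 7↦8, 8↦5, 9↦4, 10↦10]  zeros at y ∈ {5}
  x = 8: [0↦9, 1↦2, 2↦4, 3↦9, 4↦0, 5↦4, 6↦4, 7↦5, 8↦1, 9↦8, 10↦9]  zeros at y ∈ {4}
  x = 9: [0↦4, 1↦1, 2↦5, 3↦10, 4↦10, 5↦10, 6↦4, 7↦8, 8↦5, 9↦0, 10↦9]  zeros at y ∈ {9}
  x = 10: [0↦1, 1↦4, 2↦1, 3↦8, 4↦8, 5↦6, 6↦7, 7↦5, 8↦5, 9↦1, 10↦9]  zeros at y ∈ ∅
Collecting zeros: affine points = {(0, 8), (1, 8), (3, 0), (3, 8), (3, 10), (4, 1), (6, 9), (7, 5), (8, 4), (9, 9)}.
Total count |C(F_11)_aff| = 10.


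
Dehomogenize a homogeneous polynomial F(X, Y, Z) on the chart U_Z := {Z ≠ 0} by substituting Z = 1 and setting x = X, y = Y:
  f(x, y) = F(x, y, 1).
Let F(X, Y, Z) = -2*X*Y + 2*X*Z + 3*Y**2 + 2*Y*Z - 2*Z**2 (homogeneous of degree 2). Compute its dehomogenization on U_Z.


f(x, y) = -2*x*y + 2*x + 3*y**2 + 2*y - 2

On U_Z we set Z = 1. Each monomial c·X^i·Y^j·Z^k in F becomes c·x^i·y^j·1^k = c·x^i·y^j.
Substituting Z = 1: F(X, Y, 1) = -2*x*y + 2*x + 3*y**2 + 2*y - 2.
Note: deg(f) ≤ deg(F) = 2; strict inequality happens when F is divisible by Z (lost terms).


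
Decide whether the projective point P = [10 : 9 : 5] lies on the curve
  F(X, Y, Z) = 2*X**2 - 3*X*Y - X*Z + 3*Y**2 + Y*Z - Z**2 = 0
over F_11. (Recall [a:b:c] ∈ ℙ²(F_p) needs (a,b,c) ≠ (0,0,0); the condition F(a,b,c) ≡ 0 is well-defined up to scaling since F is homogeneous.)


F(10,9,5) ≡ 0 (mod 11); P is on the curve.

Evaluate F(10, 9, 5) term-by-term (mod 11).
  2*X**2 ↦ 2·100·1·1 = 200
  -3*X*Y ↦ -3·10·9·1 = -270
  -X*Z ↦ -1·10·1·5 = -50
  3*Y**2 ↦ 3·1·81·1 = 243
  Y*Z ↦ 1·1·9·5 = 45
  -Z**2 ↦ -1·1·1·25 = -25
Sum: F(10, 9, 5) = (200) + (-270) + (-50) + (243) + (45) + (-25) = 143.
Reducing mod 11: 143 ≡ 0 (mod 11).
Since F(a, b, c) ≡ 0 (mod 11), P lies on the curve.


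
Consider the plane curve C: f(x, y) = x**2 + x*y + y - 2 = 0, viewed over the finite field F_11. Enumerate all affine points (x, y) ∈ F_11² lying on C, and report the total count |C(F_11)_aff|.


Affine F_11-points: {(0, 2), (1, 6), (2, 3), (3, 1), (4, 6), (5, 9), (6, 3), (7, 1), (8, 9), (9, 2)}; count = 10.

For each of the 121 pairs (x, y) ∈ F_11², evaluate f(x, y) mod 11. Record the zeros.
  x = 0: [0↦9, 1↦10, 2↦0, 3↦1, 4↦2, 5↦3, 6↦4, 7↦5, 8↦6, 9↦7, 10↦8]  zeros at y ∈ {2}
  x = 1: [0↦10, 1↦1, 2↦3, 3↦5, 4↦7, 5↦9, 6↦0, 7↦2, 8↦4, 9↦6, 10↦8]  zeros at y ∈ {6}
  x = 2: [0↦2, 1↦5, 2↦8, 3↦0, 4↦3, 5↦6, 6↦9, 7↦1, 8↦4, 9↦7, 10↦10]  zeros at y ∈ {3}
  x = 3: [0↦7, 1↦0, 2↦4, 3↦8, 4↦1, 5↦5, 6↦9, 7↦2, 8↦6, 9↦10, 10↦3]  zeros at y ∈ {1}
  x = 4: [0↦3, 1↦8, 2↦2, 3↦7, 4↦1, 5↦6, 6↦0, 7↦5, 8↦10, 9↦4, 10↦9]  zeros at y ∈ {6}
  x = 5: [0↦1, 1↦7, 2↦2, 3↦8, 4↦3, 5↦9, 6↦4, 7↦10, 8↦5, 9↦0, 10↦6]  zeros at y ∈ {9}
  x = 6: [0↦1, 1↦8, 2↦4, 3↦0, 4↦7, 5↦3, 6↦10, 7↦6, 8↦2, 9↦9, 10↦5]  zeros at y ∈ {3}
  x = 7: [0↦3, 1↦0, 2↦8, 3↦5, 4↦2, 5↦10, 6↦7, 7↦4, 8↦1, 9↦9, 10↦6]  zeros at y ∈ {1}
  x = 8: [0↦7, 1↦5, 2↦3, 3↦1, 4↦10, 5↦8, 6↦6, 7↦4, 8↦2, 9↦0, 10↦9]  zeros at y ∈ {9}
  x = 9: [0↦2, 1↦1, 2↦0, 3↦10, 4↦9, 5↦8, 6↦7, 7↦6, 8↦5, 9↦4, 10↦3]  zeros at y ∈ {2}
  x = 10: [0↦10, 1↦10, 2↦10, 3↦10, 4↦10, 5↦10, 6↦10, 7↦10, 8↦10, 9↦10, 10↦10]  zeros at y ∈ ∅
Collecting zeros: affine points = {(0, 2), (1, 6), (2, 3), (3, 1), (4, 6), (5, 9), (6, 3), (7, 1), (8, 9), (9, 2)}.
Total count |C(F_11)_aff| = 10.


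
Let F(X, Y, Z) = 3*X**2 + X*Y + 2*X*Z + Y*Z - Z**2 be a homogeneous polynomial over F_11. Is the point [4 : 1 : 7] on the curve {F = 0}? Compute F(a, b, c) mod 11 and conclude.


F(4,1,7) ≡ 0 (mod 11); P is on the curve.

Evaluate F(4, 1, 7) term-by-term (mod 11).
  3*X**2 ↦ 3·16·1·1 = 48
  X*Y ↦ 1·4·1·1 = 4
  2*X*Z ↦ 2·4·1·7 = 56
  Y*Z ↦ 1·1·1·7 = 7
  -Z**2 ↦ -1·1·1·49 = -49
Sum: F(4, 1, 7) = (48) + (4) + (56) + (7) + (-49) = 66.
Reducing mod 11: 66 ≡ 0 (mod 11).
Since F(a, b, c) ≡ 0 (mod 11), P lies on the curve.


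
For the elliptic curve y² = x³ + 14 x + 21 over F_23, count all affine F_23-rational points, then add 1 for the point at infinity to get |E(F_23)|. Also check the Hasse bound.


Affine points = {(1, 6), (1, 17), (4, 7), (4, 16), (5, 3), (5, 20), (7, 5), (7, 18), (8, 1), (8, 22), (9, 5), (9, 18), (12, 10), (12, 13), (13, 10), (13, 13), (15, 8), (15, 15), (19, 4), (19, 19), (21, 10), (21, 13), (22, 11), (22, 12)}; affine count = 24; |E(F_23)| = 25.

Discriminant check: Δ ∝ 4a³ + 27b² = 4·14³ + 27·21² = 4·2744 + 27·441 ≡ 21 (mod 23). Nonzero ⇒ E is nonsingular.
For each x ∈ F_23, compute rhs = x³ + 14·x + 21 mod 23, then count y ∈ F_23 with y² ≡ rhs.
  x = 0: rhs = 21, matching y values: none (0 points).
  x = 1: rhs = 13, matching y values: 6, 17 (2 points).
  x = 2: rhs = 11, matching y values: none (0 points).
  x = 3: rhs = 21, matching y values: none (0 points).
  x = 4: rhs = 3, matching y values: 7, 16 (2 points).
  x = 5: rhs = 9, matching y values: 3, 20 (2 points).
  x = 6: rhs = 22, matching y values: none (0 points).
  x = 7: rhs = 2, matching y values: 5, 18 (2 points).
  x = 8: rhs = 1, matching y values: 1, 22 (2 points).
  x = 9: rhs = 2, matching y values: 5, 18 (2 points).
  x = 10: rhs = 11, matching y values: none (0 points).
  x = 11: rhs = 11, matching y values: none (0 points).
  x = 12: rhs = 8, matching y values: 10, 13 (2 points).
  x = 13: rhs = 8, matching y values: 10, 13 (2 points).
  x = 14: rhs = 17, matching y values: none (0 points).
  x = 15: rhs = 18, matching y values: 8, 15 (2 points).
  x = 16: rhs = 17, matching y values: none (0 points).
  x = 17: rhs = 20, matching y values: none (0 points).
  x = 18: rhs = 10, matching y values: none (0 points).
  x = 19: rhs = 16, matching y values: 4, 19 (2 points).
  x = 20: rhs = 21, matching y values: none (0 points).
  x = 21: rhs = 8, matching y values: 10, 13 (2 points).
  x = 22: rhs = 6, matching y values: 11, 12 (2 points).
Total affine count: 24.
Full point count |E(F_23)| = 24 + 1 = 25.
Hasse bound: |25 − (23+1)| = |1| = 1 ≤ 2√23 ≈ 9.5917 ✓.


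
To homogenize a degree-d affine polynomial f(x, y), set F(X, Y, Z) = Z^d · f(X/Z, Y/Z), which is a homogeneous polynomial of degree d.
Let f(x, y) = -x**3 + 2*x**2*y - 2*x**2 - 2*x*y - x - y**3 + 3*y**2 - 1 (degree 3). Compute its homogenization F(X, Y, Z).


F(X, Y, Z) = -X**3 + 2*X**2*Y - 2*X**2*Z - 2*X*Y*Z - X*Z**2 - Y**3 + 3*Y**2*Z - Z**3

deg(f) = 3.
Substitute x = X/Z, y = Y/Z into f, then multiply by Z^3.
  monomial -1·x^3·y^0 ↦ -1·X^3·Y^0·Z^0.
  monomial 2·x^2·y^1 ↦ 2·X^2·Y^1·Z^0.
  monomial -2·x^2·y^0 ↦ -2·X^2·Y^0·Z^1.
  monomial -2·x^1·y^1 ↦ -2·X^1·Y^1·Z^1.
  monomial -1·x^1·y^0 ↦ -1·X^1·Y^0·Z^2.
  monomial -1·x^0·y^3 ↦ -1·X^0·Y^3·Z^0.
  monomial 3·x^0·y^2 ↦ 3·X^0·Y^2·Z^1.
  monomial -1·x^0·y^0 ↦ -1·X^0·Y^0·Z^3.
Collecting: F(X, Y, Z) = -X**3 + 2*X**2*Y - 2*X**2*Z - 2*X*Y*Z - X*Z**2 - Y**3 + 3*Y**2*Z - Z**3.


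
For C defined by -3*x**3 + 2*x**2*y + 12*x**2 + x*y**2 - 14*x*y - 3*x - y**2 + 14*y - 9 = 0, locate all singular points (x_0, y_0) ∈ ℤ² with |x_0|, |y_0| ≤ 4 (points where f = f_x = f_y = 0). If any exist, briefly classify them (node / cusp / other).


Singular points: {(2, 3)}; classification: cusp.

Compute partial derivatives:
  f_x = -9*x**2 + 4*x*y + 24*x + y**2 - 14*y - 3.
  f_y = 2*x**2 + 2*x*y - 14*x - 2*y + 14.
Scan x_0 ∈ {−4, ..., 4}. For each x_0, f_y(x_0, y) is a polynomial in y; find its integer roots y ∈ {−4, ..., 4}, then test f_x and f at those candidates.
  x = -4: f_y(-4, y) = 102 - 10*y; no integer root y with |y| ≤ 4.
  x = -3: f_y(-3, y) = 74 - 8*y; no integer root y with |y| ≤ 4.
  x = -2: f_y(-2, y) = 50 - 6*y; no integer root y with |y| ≤ 4.
  x = -1: f_y(-1, y) = 30 - 4*y; no integer root y with |y| ≤ 4.
  x = 0: f_y(0, y) = 14 - 2*y; no integer root y with |y| ≤ 4.
  x = 1: f_y(1, y) = 2; no integer root y with |y| ≤ 4.
  x = 2: f_y(2, y) = 2*y - 6; vanishes at y ∈ {3}. (2, 3): f_x = 0, f = 0 — SINGULAR.
  x = 3: f_y(3, y) = 4*y - 10; no integer root y with |y| ≤ 4.
  x = 4: f_y(4, y) = 6*y - 10; no integer root y with |y| ≤ 4.
Only singular point on the grid: (2, 3).
Classify: substitute x = 2 + u, y = 3 + v and expand: f = -3*u**3 + 2*u**2*v + u*v**2 + v**2.
No constant or linear terms (consistent with a singular point). Quadratic part: v**2. Cubic part: -3*u**3 + 2*u**2*v + u*v**2.
The quadratic part v**2 is a perfect square, so there is a single (double) tangent line v = 0, i.e. y = 3. Restricting the cubic part to that line (v = 0) leaves -3*u**3 ≠ 0, so f is not divisible by v and the branch is v² ≈ 3*u**3 to lowest order — this is a cusp.
Classification: cusp.


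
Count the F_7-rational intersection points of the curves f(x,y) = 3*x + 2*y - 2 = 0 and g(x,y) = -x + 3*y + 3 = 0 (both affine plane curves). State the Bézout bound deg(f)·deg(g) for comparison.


Common zeros: {(3, 0)}; count = 1; Bézout bound = 1.

deg(f) = 1, deg(g) = 1, so Bézout bound = 1.
Scan x ∈ F_7. For each x, list the y ∈ F_7 with f(x, y) ≡ 0 and those with g(x, y) ≡ 0 (mod 7); the common zeros in that column are the intersection.
  x = 0: f ≡ 0 at y ∈ {1}; g ≡ 0 at y ∈ {6}; common: ∅.
  x = 1: f ≡ 0 at y ∈ {3}; g ≡ 0 at y ∈ {4}; common: ∅.
  x = 2: f ≡ 0 at y ∈ {5}; g ≡ 0 at y ∈ {2}; common: ∅.
  x = 3: f ≡ 0 at y ∈ {0}; g ≡ 0 at y ∈ {0}; common: {0}.
  x = 4: f ≡ 0 at y ∈ {2}; g ≡ 0 at y ∈ {5}; common: ∅.
  x = 5: f ≡ 0 at y ∈ {4}; g ≡ 0 at y ∈ {3}; common: ∅.
  x = 6: f ≡ 0 at y ∈ {6}; g ≡ 0 at y ∈ {1}; common: ∅.
Collecting: common zeros = {(3, 0)}, so the count is 1.
Comparison with the Bézout bound: 1 ≤ 1 = deg(f)·deg(g), as expected for curves with no common component (the bound is attained).


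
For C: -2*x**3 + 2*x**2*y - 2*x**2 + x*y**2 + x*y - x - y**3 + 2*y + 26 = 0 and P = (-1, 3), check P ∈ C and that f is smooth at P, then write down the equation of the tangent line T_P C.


Tangent line at P: -3*x - 30*y + 87 = 0.

Step 1: f(-1, 3) = 0, so P lies on C.
Step 2: partial derivatives
  f_x(x, y) = -6*x**2 + 4*x*y - 4*x + y**2 + y - 1, f_y(x, y) = 2*x**2 + 2*x*y + x - 3*y**2 + 2.
  f_x(P) = -3, f_y(P) = -30 (gradient nonzero, so P is smooth).
Step 3: tangent line at P: -3·(x − -1) + -30·(y − 3) = 0.
Expanding: -3*x - 30*y + 87 = 0.


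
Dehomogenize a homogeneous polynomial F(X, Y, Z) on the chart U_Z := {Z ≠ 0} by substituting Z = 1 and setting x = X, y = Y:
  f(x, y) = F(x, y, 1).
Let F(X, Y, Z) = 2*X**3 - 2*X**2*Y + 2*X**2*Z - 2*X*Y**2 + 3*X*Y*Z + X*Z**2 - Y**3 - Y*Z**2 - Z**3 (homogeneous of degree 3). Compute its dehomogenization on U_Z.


f(x, y) = 2*x**3 - 2*x**2*y + 2*x**2 - 2*x*y**2 + 3*x*y + x - y**3 - y - 1

On U_Z we set Z = 1. Each monomial c·X^i·Y^j·Z^k in F becomes c·x^i·y^j·1^k = c·x^i·y^j.
Substituting Z = 1: F(X, Y, 1) = 2*x**3 - 2*x**2*y + 2*x**2 - 2*x*y**2 + 3*x*y + x - y**3 - y - 1.
Note: deg(f) ≤ deg(F) = 3; strict inequality happens when F is divisible by Z (lost terms).


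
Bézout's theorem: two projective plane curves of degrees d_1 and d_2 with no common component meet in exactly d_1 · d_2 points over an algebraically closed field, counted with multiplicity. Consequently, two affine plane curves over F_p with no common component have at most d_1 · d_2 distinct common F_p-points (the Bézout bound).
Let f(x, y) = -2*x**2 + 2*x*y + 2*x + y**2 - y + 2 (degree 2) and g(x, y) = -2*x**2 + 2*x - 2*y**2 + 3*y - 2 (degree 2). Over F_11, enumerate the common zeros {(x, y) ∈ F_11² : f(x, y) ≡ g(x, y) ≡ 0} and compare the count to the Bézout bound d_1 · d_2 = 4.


Common zeros: {(1, 4)}; count = 1; Bézout bound = 4.

deg(f) = 2, deg(g) = 2, so Bézout bound = 4.
Scan x ∈ F_11. For each x, list the y ∈ F_11 with f(x, y) ≡ 0 and those with g(x, y) ≡ 0 (mod 11); the common zeros in that column are the intersection.
  x = 0: f ≡ 0 at y ∈ {5, 7}; g ≡ 0 at y ∈ {3, 4}; common: ∅.
  x = 1: f ≡ 0 at y ∈ {4, 6}; g ≡ 0 at y ∈ {3, 4}; common: {4}.
  x = 2: f ≡ 0 at y ∈ ∅; g ≡ 0 at y ∈ {8, 10}; common: ∅.
  x = 3: f ≡ 0 at y ∈ ∅; g ≡ 0 at y ∈ ∅; common: ∅.
  x = 4: f ≡ 0 at y ∈ {0, 4}; g ≡ 0 at y ∈ ∅; common: ∅.
  x = 5: f ≡ 0 at y ∈ ∅; g ≡ 0 at y ∈ {2, 5}; common: ∅.
  x = 6: f ≡ 0 at y ∈ {5, 6}; g ≡ 0 at y ∈ ∅; common: ∅.
  x = 7: f ≡ 0 at y ∈ ∅; g ≡ 0 at y ∈ {2, 5}; common: ∅.
  x = 8: f ≡ 0 at y ∈ {0, 7}; g ≡ 0 at y ∈ ∅; common: ∅.
  x = 9: f ≡ 0 at y ∈ ∅; g ≡ 0 at y ∈ ∅; common: ∅.
  x = 10: f ≡ 0 at y ∈ ∅; g ≡ 0 at y ∈ {8, 10}; common: ∅.
Collecting: common zeros = {(1, 4)}, so the count is 1.
Comparison with the Bézout bound: 1 ≤ 4 = deg(f)·deg(g), as expected for curves with no common component (the affine F_11-count falls short of the bound because intersections may lie at infinity, over extension fields, or carry multiplicity).


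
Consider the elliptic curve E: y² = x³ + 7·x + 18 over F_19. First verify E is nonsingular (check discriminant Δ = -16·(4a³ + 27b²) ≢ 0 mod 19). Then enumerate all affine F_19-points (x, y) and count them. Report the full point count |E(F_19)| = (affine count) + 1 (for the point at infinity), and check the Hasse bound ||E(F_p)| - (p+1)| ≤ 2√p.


Affine points = {(1, 8), (1, 11), (3, 3), (3, 16), (5, 8), (5, 11), (7, 7), (7, 12), (8, 4), (8, 15), (10, 9), (10, 10), (11, 1), (11, 18), (12, 5), (12, 14), (13, 8), (13, 11)}; affine count = 18; |E(F_19)| = 19.

Discriminant check: Δ ∝ 4a³ + 27b² = 4·7³ + 27·18² = 4·343 + 27·324 ≡ 12 (mod 19). Nonzero ⇒ E is nonsingular.
For each x ∈ F_19, compute rhs = x³ + 7·x + 18 mod 19, then count y ∈ F_19 with y² ≡ rhs.
  x = 0: rhs = 18, matching y values: none (0 points).
  x = 1: rhs = 7, matching y values: 8, 11 (2 points).
  x = 2: rhs = 2, matching y values: none (0 points).
  x = 3: rhs = 9, matching y values: 3, 16 (2 points).
  x = 4: rhs = 15, matching y values: none (0 points).
  x = 5: rhs = 7, matching y values: 8, 11 (2 points).
  x = 6: rhs = 10, matching y values: none (0 points).
  x = 7: rhs = 11, matching y values: 7, 12 (2 points).
  x = 8: rhs = 16, matching y values: 4, 15 (2 points).
  x = 9: rhs = 12, matching y values: none (0 points).
  x = 10: rhs = 5, matching y values: 9, 10 (2 points).
  x = 11: rhs = 1, matching y values: 1, 18 (2 points).
  x = 12: rhs = 6, matching y values: 5, 14 (2 points).
  x = 13: rhs = 7, matching y values: 8, 11 (2 points).
  x = 14: rhs = 10, matching y values: none (0 points).
  x = 15: rhs = 2, matching y values: none (0 points).
  x = 16: rhs = 8, matching y values: none (0 points).
  x = 17: rhs = 15, matching y values: none (0 points).
  x = 18: rhs = 10, matching y values: none (0 points).
Total affine count: 18.
Full point count |E(F_19)| = 18 + 1 = 19.
Hasse bound: |19 − (19+1)| = |-1| = 1 ≤ 2√19 ≈ 8.7178 ✓.


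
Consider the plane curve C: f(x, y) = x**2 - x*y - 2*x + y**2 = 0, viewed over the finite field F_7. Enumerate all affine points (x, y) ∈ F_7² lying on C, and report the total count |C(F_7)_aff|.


Affine F_7-points: {(0, 0), (2, 0), (2, 2), (3, 4), (3, 6), (5, 6)}; count = 6.

For each of the 49 pairs (x, y) ∈ F_7², evaluate f(x, y) mod 7. Record the zeros.
  x = 0: [0↦0, 1↦1, 2↦4, 3↦2, 4↦2, 5↦4, 6↦1]  zeros at y ∈ {0}
  x = 1: [0↦6, 1↦6, 2↦1, 3↦5, 4↦4, 5↦5, 6↦1]  zeros at y ∈ ∅
  x = 2: [0↦0, 1↦6, 2↦0, 3↦3, 4↦1, 5↦1, 6↦3]  zeros at y ∈ {0, 2}
  x = 3: [0↦3, 1↦1, 2↦1, 3↦3, 4↦0, 5↦6, 6↦0]  zeros at y ∈ {4, 6}
  x = 4: [0↦1, 1↦5, 2↦4, 3↦5, 4↦1, 5↦6, 6↦6]  zeros at y ∈ ∅
  x = 5: [0↦1, 1↦4, 2↦2, 3↦2, 4↦4, 5↦1, 6↦0]  zeros at y ∈ {6}
  x = 6: [0↦3, 1↦5, 2↦2, 3↦1, 4↦2, 5↦5, 6↦3]  zeros at y ∈ ∅
Collecting zeros: affine points = {(0, 0), (2, 0), (2, 2), (3, 4), (3, 6), (5, 6)}.
Total count |C(F_7)_aff| = 6.


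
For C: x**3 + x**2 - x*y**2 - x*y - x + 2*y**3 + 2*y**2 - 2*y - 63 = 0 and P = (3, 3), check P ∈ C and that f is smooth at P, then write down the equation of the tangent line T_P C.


Tangent line at P: 20*x + 43*y - 189 = 0.

Step 1: f(3, 3) = 0, so P lies on C.
Step 2: partial derivatives
  f_x(x, y) = 3*x**2 + 2*x - y**2 - y - 1, f_y(x, y) = -2*x*y - x + 6*y**2 + 4*y - 2.
  f_x(P) = 20, f_y(P) = 43 (gradient nonzero, so P is smooth).
Step 3: tangent line at P: 20·(x − 3) + 43·(y − 3) = 0.
Expanding: 20*x + 43*y - 189 = 0.


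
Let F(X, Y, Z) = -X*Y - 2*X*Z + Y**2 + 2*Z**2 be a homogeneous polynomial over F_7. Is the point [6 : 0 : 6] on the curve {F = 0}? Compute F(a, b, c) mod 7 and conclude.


F(6,0,6) ≡ 0 (mod 7); P is on the curve.

Evaluate F(6, 0, 6) term-by-term (mod 7).
  -X*Y ↦ -1·6·0·1 = 0
  -2*X*Z ↦ -2·6·1·6 = -72
  Y**2 ↦ 1·1·0·1 = 0
  2*Z**2 ↦ 2·1·1·36 = 72
Sum: F(6, 0, 6) = (0) + (-72) + (0) + (72) = 0.
Reducing mod 7: 0 ≡ 0 (mod 7).
Since F(a, b, c) ≡ 0 (mod 7), P lies on the curve.


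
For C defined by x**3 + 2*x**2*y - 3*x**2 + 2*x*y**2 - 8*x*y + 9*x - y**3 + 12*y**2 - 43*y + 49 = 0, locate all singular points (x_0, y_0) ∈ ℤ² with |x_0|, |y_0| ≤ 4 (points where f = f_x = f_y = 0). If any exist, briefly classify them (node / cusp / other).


Singular points: {(-1, 3)}; classification: cusp.

Compute partial derivatives:
  f_x = 3*x**2 + 4*x*y - 6*x + 2*y**2 - 8*y + 9.
  f_y = 2*x**2 + 4*x*y - 8*x - 3*y**2 + 24*y - 43.
Scan x_0 ∈ {−4, ..., 4}. For each x_0, f_y(x_0, y) is a polynomial in y; find its integer roots y ∈ {−4, ..., 4}, then test f_x and f at those candidates.
  x = -4: f_y(-4, y) = -3*y**2 + 8*y + 21; no integer root y with |y| ≤ 4.
  x = -3: f_y(-3, y) = -3*y**2 + 12*y - 1; no integer root y with |y| ≤ 4.
  x = -2: f_y(-2, y) = -3*y**2 + 16*y - 19; no integer root y with |y| ≤ 4.
  x = -1: f_y(-1, y) = -3*y**2 + 20*y - 33; vanishes at y ∈ {3}. (-1, 3): f_x = 0, f = 0 — SINGULAR.
  x = 0: f_y(0, y) = -3*y**2 + 24*y - 43; no integer root y with |y| ≤ 4.
  x = 1: f_y(1, y) = -3*y**2 + 28*y - 49; no integer root y with |y| ≤ 4.
  x = 2: f_y(2, y) = -3*y**2 + 32*y - 51; no integer root y with |y| ≤ 4.
  x = 3: f_y(3, y) = -3*y**2 + 36*y - 49; no integer root y with |y| ≤ 4.
  x = 4: f_y(4, y) = -3*y**2 + 40*y - 43; no integer root y with |y| ≤ 4.
Only singular point on the grid: (-1, 3).
Classify: substitute x = -1 + u, y = 3 + v and expand: f = u**3 + 2*u**2*v + 2*u*v**2 - v**3 + v**2.
No constant or linear terms (consistent with a singular point). Quadratic part: v**2. Cubic part: u**3 + 2*u**2*v + 2*u*v**2 - v**3.
The quadratic part v**2 is a perfect square, so there is a single (double) tangent line v = 0, i.e. y = 3. Restricting the cubic part to that line (v = 0) leaves u**3 ≠ 0, so f is not divisible by v and the branch is v² ≈ -u**3 to lowest order — this is a cusp.
Classification: cusp.


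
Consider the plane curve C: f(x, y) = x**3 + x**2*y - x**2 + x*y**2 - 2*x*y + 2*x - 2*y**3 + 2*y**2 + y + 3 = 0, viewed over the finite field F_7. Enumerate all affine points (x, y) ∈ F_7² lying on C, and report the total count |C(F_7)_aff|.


Affine F_7-points: {(2, 1), (2, 4), (4, 4), (5, 4)}; count = 4.

For each of the 49 pairs (x, y) ∈ F_7², evaluate f(x, y) mod 7. Record the zeros.
  x = 0: [0↦3, 1↦4, 2↦4, 3↦5, 4↦2, 5↦4, 6↦6]  zeros at y ∈ ∅
  x = 1: [0↦5, 1↦6, 2↦1, 3↦6, 4↦2, 5↦5, 6↦3]  zeros at y ∈ ∅
  x = 2: [0↦4, 1↦0, 2↦6, 3↦3, 4↦0, 5↦6, 6↦2]  zeros at y ∈ {1, 4}
  x = 3: [0↦6, 1↦6, 2↦4, 3↦2, 4↦2, 5↦6, 6↦2]  zeros at y ∈ ∅
  x = 4: [0↦3, 1↦2, 2↦1, 3↦2, 4↦0, 5↦4, 6↦2]  zeros at y ∈ {4}
  x = 5: [0↦1, 1↦1, 2↦3, 3↦2, 4↦0, 5↦6, 6↦1]  zeros at y ∈ {4}
  x = 6: [0↦6, 1↦2, 2↦2, 3↦1, 4↦1, 5↦4, 6↦5]  zeros at y ∈ ∅
Collecting zeros: affine points = {(2, 1), (2, 4), (4, 4), (5, 4)}.
Total count |C(F_7)_aff| = 4.


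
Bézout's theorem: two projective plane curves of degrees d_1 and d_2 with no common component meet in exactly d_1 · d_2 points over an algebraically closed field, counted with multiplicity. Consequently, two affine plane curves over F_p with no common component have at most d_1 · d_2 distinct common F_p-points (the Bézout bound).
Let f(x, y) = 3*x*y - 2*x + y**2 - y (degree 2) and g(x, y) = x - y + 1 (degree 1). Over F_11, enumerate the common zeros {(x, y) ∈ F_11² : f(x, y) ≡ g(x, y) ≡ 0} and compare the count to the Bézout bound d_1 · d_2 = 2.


Common zeros: {(0, 1), (5, 6)}; count = 2; Bézout bound = 2.

deg(f) = 2, deg(g) = 1, so Bézout bound = 2.
Scan x ∈ F_11. For each x, list the y ∈ F_11 with f(x, y) ≡ 0 and those with g(x, y) ≡ 0 (mod 11); the common zeros in that column are the intersection.
  x = 0: f ≡ 0 at y ∈ {0, 1}; g ≡ 0 at y ∈ {1}; common: {1}.
  x = 1: f ≡ 0 at y ∈ {4, 5}; g ≡ 0 at y ∈ {2}; common: ∅.
  x = 2: f ≡ 0 at y ∈ ∅; g ≡ 0 at y ∈ {3}; common: ∅.
  x = 3: f ≡ 0 at y ∈ {7}; g ≡ 0 at y ∈ {4}; common: ∅.
  x = 4: f ≡ 0 at y ∈ ∅; g ≡ 0 at y ∈ {5}; common: ∅.
  x = 5: f ≡ 0 at y ∈ {2, 6}; g ≡ 0 at y ∈ {6}; common: {6}.
  x = 6: f ≡ 0 at y ∈ ∅; g ≡ 0 at y ∈ {7}; common: ∅.
  x = 7: f ≡ 0 at y ∈ {3, 10}; g ≡ 0 at y ∈ {8}; common: ∅.
  x = 8: f ≡ 0 at y ∈ ∅; g ≡ 0 at y ∈ {9}; common: ∅.
  x = 9: f ≡ 0 at y ∈ {9}; g ≡ 0 at y ∈ {10}; common: ∅.
  x = 10: f ≡ 0 at y ∈ ∅; g ≡ 0 at y ∈ {0}; common: ∅.
Collecting: common zeros = {(0, 1), (5, 6)}, so the count is 2.
Comparison with the Bézout bound: 2 ≤ 2 = deg(f)·deg(g), as expected for curves with no common component (the bound is attained).


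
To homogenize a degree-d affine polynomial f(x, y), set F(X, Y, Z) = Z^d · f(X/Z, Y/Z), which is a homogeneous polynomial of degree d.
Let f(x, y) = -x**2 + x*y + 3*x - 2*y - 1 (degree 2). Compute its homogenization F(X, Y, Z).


F(X, Y, Z) = -X**2 + X*Y + 3*X*Z - 2*Y*Z - Z**2

deg(f) = 2.
Substitute x = X/Z, y = Y/Z into f, then multiply by Z^2.
  monomial -1·x^2·y^0 ↦ -1·X^2·Y^0·Z^0.
  monomial 1·x^1·y^1 ↦ 1·X^1·Y^1·Z^0.
  monomial 3·x^1·y^0 ↦ 3·X^1·Y^0·Z^1.
  monomial -2·x^0·y^1 ↦ -2·X^0·Y^1·Z^1.
  monomial -1·x^0·y^0 ↦ -1·X^0·Y^0·Z^2.
Collecting: F(X, Y, Z) = -X**2 + X*Y + 3*X*Z - 2*Y*Z - Z**2.


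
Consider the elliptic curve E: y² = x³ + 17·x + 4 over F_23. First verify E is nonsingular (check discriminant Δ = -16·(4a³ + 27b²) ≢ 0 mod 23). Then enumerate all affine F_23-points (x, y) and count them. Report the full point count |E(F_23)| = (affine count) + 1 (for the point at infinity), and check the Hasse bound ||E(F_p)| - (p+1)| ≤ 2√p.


Affine points = {(0, 2), (0, 21), (2, 0), (3, 6), (3, 17), (6, 0), (7, 11), (7, 12), (8, 10), (8, 13), (9, 9), (9, 14), (10, 1), (10, 22), (11, 2), (11, 21), (12, 2), (12, 21), (15, 0), (16, 5), (16, 18), (17, 10), (17, 13), (18, 1), (18, 22), (20, 8), (20, 15), (21, 10), (21, 13), (22, 3), (22, 20)}; affine count = 31; |E(F_23)| = 32.

Discriminant check: Δ ∝ 4a³ + 27b² = 4·17³ + 27·4² = 4·4913 + 27·16 ≡ 5 (mod 23). Nonzero ⇒ E is nonsingular.
For each x ∈ F_23, compute rhs = x³ + 17·x + 4 mod 23, then count y ∈ F_23 with y² ≡ rhs.
  x = 0: rhs = 4, matching y values: 2, 21 (2 points).
  x = 1: rhs = 22, matching y values: none (0 points).
  x = 2: rhs = 0, matching y values: 0 (1 points).
  x = 3: rhs = 13, matching y values: 6, 17 (2 points).
  x = 4: rhs = 21, matching y values: none (0 points).
  x = 5: rhs = 7, matching y values: none (0 points).
  x = 6: rhs = 0, matching y values: 0 (1 points).
  x = 7: rhs = 6, matching y values: 11, 12 (2 points).
  x = 8: rhs = 8, matching y values: 10, 13 (2 points).
  x = 9: rhs = 12, matching y values: 9, 14 (2 points).
  x = 10: rhs = 1, matching y values: 1, 22 (2 points).
  x = 11: rhs = 4, matching y values: 2, 21 (2 points).
  x = 12: rhs = 4, matching y values: 2, 21 (2 points).
  x = 13: rhs = 7, matching y values: none (0 points).
  x = 14: rhs = 19, matching y values: none (0 points).
  x = 15: rhs = 0, matching y values: 0 (1 points).
  x = 16: rhs = 2, matching y values: 5, 18 (2 points).
  x = 17: rhs = 8, matching y values: 10, 13 (2 points).
  x = 18: rhs = 1, matching y values: 1, 22 (2 points).
  x = 19: rhs = 10, matching y values: none (0 points).
  x = 20: rhs = 18, matching y values: 8, 15 (2 points).
  x = 21: rhs = 8, matching y values: 10, 13 (2 points).
  x = 22: rhs = 9, matching y values: 3, 20 (2 points).
Total affine count: 31.
Full point count |E(F_23)| = 31 + 1 = 32.
Hasse bound: |32 − (23+1)| = |8| = 8 ≤ 2√23 ≈ 9.5917 ✓.
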